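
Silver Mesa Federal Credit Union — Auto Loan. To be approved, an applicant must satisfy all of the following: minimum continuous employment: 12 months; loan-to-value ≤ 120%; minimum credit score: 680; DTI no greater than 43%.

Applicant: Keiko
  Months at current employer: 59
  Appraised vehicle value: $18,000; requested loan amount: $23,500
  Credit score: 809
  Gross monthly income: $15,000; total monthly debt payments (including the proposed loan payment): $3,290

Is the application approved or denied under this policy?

Employment 59 ≥ 12 months
LTV: 23,500 ÷ 18,000 = 130.6%, exceeds 120% cap
Credit score 809 ≥ 680 (meets)
DTI: 3,290 ÷ 15,000 = 21.9%, within the 43% cap
Fails on LTV.

Denied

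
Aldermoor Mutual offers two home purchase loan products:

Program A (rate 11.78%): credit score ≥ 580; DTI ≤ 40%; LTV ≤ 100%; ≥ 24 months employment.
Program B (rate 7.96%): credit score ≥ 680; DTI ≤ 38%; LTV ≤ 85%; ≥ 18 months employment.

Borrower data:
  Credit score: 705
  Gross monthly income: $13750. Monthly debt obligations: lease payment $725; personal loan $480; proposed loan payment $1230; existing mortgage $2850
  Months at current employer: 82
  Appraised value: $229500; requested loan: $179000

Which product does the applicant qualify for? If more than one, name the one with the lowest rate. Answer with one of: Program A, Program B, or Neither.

Program A

Total debts = (725 + 480 + 1,230 + 2,850) = 5,285; DTI = 5,285/13,750 = 38.4%.
LTV = 179,000/229,500 = 78%.
Program A: score 705 ≥ 580; DTI 38.4% ≤ 40%; LTV 78% ≤ 100%; employment 82 ≥ 24 mo → qualifies.
Program B: score 705 ≥ 680; DTI 38.4% > 38%; LTV 78% ≤ 85%; employment 82 ≥ 18 mo → does not qualify.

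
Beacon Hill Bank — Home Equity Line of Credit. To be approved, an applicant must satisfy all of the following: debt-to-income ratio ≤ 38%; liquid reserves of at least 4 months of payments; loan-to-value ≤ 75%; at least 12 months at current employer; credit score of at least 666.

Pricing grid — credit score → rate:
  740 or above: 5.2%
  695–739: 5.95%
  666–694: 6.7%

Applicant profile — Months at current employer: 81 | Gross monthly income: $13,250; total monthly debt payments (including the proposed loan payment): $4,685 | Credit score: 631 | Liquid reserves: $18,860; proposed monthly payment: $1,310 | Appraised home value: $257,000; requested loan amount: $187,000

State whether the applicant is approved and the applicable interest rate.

Credit score 631 < 666 (below minimum)
DTI = 4,685/13,250 = 35.4% ≤ 38%
LTV: 187,000 ÷ 257,000 = 72.8%, within 75% cap
Reserves = 18,860/1,310 = 14.4 months ≥ 4
Employment 81 ≥ 12 months
Not all requirements met → denied.

Denied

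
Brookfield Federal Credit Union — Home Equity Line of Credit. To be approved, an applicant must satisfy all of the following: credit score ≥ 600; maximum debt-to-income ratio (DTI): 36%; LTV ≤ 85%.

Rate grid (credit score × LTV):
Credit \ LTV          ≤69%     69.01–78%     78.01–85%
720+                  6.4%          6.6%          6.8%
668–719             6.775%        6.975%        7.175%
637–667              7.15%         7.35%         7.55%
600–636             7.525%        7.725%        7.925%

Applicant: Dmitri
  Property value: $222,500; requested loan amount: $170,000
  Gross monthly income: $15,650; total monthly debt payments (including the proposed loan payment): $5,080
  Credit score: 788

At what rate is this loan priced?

6.6%

Credit score 788 ≥ 600; Debt-to-income = 5,080/15,650 = 32.5% — meets 36% limit
LTV = 170,000/222,500 = 76.4% ≤ 85%
Credit 788 → row 720+; LTV 76.4% → column 69.01–78%. Grid cell → 6.6%.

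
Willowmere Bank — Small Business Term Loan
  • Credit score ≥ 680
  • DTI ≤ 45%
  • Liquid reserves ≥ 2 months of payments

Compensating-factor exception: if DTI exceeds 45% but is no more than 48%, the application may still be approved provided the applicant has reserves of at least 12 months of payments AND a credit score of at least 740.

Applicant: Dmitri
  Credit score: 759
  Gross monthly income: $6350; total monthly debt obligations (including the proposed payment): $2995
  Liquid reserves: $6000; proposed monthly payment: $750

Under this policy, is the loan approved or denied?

Denied

Credit score 759 ≥ 680 (meets base)
DTI = 2,995/6,350 = 47.2% > 45% — standard DTI limit exceeded.
Reserves = 6,000/750 = 8.0 months ≥ 2
47.2% falls in the override range (45%–48%), so the compensating-factor test applies.
Reserves 8.0 < 12 months; credit score 759 ≥ 740.
Override conditions not both satisfied; exception does not apply.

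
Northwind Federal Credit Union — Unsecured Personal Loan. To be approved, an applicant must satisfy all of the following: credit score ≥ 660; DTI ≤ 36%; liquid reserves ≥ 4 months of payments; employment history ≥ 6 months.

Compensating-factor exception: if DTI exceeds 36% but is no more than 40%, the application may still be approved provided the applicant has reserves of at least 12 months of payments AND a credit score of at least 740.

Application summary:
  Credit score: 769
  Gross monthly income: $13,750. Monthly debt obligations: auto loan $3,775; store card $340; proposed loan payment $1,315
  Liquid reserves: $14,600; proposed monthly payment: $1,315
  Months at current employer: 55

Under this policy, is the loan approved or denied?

Credit score 769 ≥ 660 (meets base)
Total debts = (3,775 + 340 + 1,315) = 5,430. DTI = 5,430/13,750 = 39.5% > 36% — standard DTI limit exceeded.
Reserves: 14,600 ÷ 1,315 = 11.1 months (meets 4-month minimum)
Employment 55 ≥ 6 months
DTI 39.5% is within the 36%–40% exception band; checking compensating factors.
Reserves 11.1 < 12 months; credit score 769 ≥ 740.
Override conditions not both satisfied; exception does not apply.

Denied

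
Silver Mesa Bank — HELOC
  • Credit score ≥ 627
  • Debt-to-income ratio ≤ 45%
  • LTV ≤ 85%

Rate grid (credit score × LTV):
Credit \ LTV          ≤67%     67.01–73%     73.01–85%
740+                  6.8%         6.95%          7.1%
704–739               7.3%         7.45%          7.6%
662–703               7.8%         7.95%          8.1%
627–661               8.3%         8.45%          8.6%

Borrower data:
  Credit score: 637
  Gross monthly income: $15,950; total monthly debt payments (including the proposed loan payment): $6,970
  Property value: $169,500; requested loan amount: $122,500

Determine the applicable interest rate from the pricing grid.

Credit score 637 ≥ 627; DTI: 6,970 ÷ 15,950 = 43.7%, within the 45% cap
LTV = 122,500/169,500 = 72.3% ≤ 85%
Score 637 is in the 627–661 band; LTV 72.3% is in the 67.01–73% band → 8.45%.

8.45%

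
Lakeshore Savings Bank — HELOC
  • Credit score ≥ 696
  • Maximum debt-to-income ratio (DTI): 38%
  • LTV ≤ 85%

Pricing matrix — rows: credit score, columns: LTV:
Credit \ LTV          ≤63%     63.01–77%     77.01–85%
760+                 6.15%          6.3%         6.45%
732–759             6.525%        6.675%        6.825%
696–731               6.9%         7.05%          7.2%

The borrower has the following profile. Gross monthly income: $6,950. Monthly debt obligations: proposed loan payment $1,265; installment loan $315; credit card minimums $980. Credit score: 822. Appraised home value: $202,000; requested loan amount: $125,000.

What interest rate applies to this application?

6.15%

Credit score 822 ≥ 696; Total monthly debts = (1,265 + 315 + 980) = 2,560. Debt-to-income = 2,560/6,950 = 36.8% — meets 38% limit
Loan-to-value = 125,000/202,000 = 61.9% — pass (85% max)
Credit 822 → row 760+; LTV 61.9% → column ≤63%. Grid cell → 6.15%.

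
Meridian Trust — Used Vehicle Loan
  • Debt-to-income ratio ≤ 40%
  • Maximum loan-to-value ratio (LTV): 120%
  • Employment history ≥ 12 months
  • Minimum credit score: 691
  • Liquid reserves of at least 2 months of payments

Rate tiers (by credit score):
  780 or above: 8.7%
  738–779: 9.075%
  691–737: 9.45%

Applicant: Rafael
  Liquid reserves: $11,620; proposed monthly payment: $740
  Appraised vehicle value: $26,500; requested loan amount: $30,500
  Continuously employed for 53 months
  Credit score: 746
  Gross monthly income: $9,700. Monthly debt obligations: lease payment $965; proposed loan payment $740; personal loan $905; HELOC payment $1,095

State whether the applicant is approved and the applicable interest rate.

Credit score 746 ≥ 691 (meets minimum)
Employment 53 ≥ 12 months
Loan-to-value = 30,500/26,500 = 115.1% — pass (120% max)
Total monthly debts = (965 + 740 + 905 + 1,095) = 3,705. DTI: 3,705 ÷ 9,700 = 38.2%, within the 40% cap
Liquid reserves cover 11,620/740 = 15.7 months — ≥ 2 required
All requirements met. Score 746 falls in the 738–779 tier → 9.075%.

Approved at 9.075%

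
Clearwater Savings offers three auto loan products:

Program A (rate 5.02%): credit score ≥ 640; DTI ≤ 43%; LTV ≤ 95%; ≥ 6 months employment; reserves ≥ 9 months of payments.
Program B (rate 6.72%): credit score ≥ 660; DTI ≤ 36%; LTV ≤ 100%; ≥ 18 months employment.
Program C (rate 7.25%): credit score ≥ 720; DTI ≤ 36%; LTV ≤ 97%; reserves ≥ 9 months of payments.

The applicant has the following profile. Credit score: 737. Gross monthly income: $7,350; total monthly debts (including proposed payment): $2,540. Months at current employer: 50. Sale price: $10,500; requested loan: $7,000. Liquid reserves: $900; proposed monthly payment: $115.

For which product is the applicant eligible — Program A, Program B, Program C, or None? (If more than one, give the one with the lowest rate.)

DTI = 2,540/7,350 = 34.6%.
LTV = 7,000/10,500 = 66.7%.
Reserves = 900/115 = 7.8 months.
Program A: score 737 ≥ 640; DTI 34.6% ≤ 43%; LTV 66.7% ≤ 95%; employment 50 ≥ 6 mo; reserves 7.8 < 9 mo → does not qualify.
Program B: score 737 ≥ 660; DTI 34.6% ≤ 36%; LTV 66.7% ≤ 100%; employment 50 ≥ 18 mo → qualifies.
Program C: score 737 ≥ 720; DTI 34.6% ≤ 36%; LTV 66.7% ≤ 97%; reserves 7.8 < 9 mo → does not qualify.

Program B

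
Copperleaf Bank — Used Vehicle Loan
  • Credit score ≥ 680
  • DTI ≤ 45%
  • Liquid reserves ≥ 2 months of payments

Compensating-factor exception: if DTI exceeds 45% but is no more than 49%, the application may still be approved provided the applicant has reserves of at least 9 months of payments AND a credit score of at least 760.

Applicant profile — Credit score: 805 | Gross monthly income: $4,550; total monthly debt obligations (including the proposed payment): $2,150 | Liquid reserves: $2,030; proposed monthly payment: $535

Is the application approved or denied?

Credit score 805 ≥ 680 (meets base)
DTI: 2,150 ÷ 4,550 = 47.3%, over the 45% base limit.
Reserves: 2,030 ÷ 535 = 3.8 months (meets 2-month minimum)
47.3% falls in the override range (45%–49%), so the compensating-factor test applies.
Reserves 3.8 < 9 months; credit score 805 ≥ 760.
Override conditions not both satisfied; exception does not apply.

Denied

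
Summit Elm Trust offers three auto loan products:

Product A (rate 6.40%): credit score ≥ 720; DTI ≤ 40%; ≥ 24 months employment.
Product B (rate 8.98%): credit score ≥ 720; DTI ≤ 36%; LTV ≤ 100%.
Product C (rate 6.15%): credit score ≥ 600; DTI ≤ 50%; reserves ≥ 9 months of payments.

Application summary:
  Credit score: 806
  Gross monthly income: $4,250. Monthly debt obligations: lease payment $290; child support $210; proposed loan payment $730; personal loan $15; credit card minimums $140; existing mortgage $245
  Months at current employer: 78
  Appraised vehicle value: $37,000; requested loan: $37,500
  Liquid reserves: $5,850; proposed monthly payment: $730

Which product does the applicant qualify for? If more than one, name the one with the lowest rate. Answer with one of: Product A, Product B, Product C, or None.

Product A

Total debts = (290 + 210 + 730 + 15 + 140 + 245) = 1,630; DTI = 1,630/4,250 = 38.4%.
LTV = 37,500/37,000 = 101.4%.
Reserves = 5,850/730 = 8.0 months.
Product A: score 806 ≥ 720; DTI 38.4% ≤ 40%; employment 78 ≥ 24 mo → qualifies.
Product B: score 806 ≥ 720; DTI 38.4% > 36%; LTV 101.4% > 100% → does not qualify.
Product C: score 806 ≥ 600; DTI 38.4% ≤ 50%; reserves 8.0 < 9 mo → does not qualify.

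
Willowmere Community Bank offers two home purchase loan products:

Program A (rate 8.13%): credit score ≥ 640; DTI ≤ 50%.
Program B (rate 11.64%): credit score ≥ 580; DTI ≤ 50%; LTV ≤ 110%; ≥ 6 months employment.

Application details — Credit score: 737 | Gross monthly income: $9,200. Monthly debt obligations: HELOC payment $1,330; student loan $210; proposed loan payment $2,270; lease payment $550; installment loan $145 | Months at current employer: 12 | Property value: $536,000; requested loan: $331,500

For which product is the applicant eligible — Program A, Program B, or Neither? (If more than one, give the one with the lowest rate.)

Program A

Total debts = (1,330 + 210 + 2,270 + 550 + 145) = 4,505; DTI = 4,505/9,200 = 49%.
LTV = 331,500/536,000 = 61.8%.
Program A: score 737 ≥ 640; DTI 49% ≤ 50% → qualifies.
Program B: score 737 ≥ 580; DTI 49% ≤ 50%; LTV 61.8% ≤ 110%; employment 12 ≥ 6 mo → qualifies.
Qualifying: Program A, Program B. Lowest rate is 8.13% → Program A.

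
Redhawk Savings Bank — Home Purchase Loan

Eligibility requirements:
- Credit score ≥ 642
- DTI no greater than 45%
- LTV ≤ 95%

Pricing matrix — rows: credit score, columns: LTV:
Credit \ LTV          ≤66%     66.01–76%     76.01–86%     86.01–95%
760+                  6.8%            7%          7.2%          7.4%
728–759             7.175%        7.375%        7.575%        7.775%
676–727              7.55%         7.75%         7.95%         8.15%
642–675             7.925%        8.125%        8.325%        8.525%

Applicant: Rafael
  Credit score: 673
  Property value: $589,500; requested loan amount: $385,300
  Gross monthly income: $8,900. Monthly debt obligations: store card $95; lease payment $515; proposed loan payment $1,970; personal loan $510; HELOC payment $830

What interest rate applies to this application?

Credit score 673 ≥ 642; Total monthly debts = (95 + 515 + 1,970 + 510 + 830) = 3,920. DTI: 3,920 ÷ 8,900 = 44%, within the 45% cap
LTV: 385,300 ÷ 589,500 = 65.4%, within 95% cap
Score 673 is in the 642–675 band; LTV 65.4% is in the ≤66% band → 7.925%.

7.925%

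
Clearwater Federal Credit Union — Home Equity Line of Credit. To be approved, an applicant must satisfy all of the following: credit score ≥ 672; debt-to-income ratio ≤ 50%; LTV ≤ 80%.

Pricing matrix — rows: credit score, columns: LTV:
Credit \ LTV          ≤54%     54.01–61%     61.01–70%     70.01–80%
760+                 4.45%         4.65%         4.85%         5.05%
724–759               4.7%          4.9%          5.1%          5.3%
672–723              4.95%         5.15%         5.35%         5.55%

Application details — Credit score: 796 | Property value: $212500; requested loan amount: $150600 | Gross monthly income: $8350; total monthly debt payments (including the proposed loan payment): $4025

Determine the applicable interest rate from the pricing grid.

5.05%

Credit score 796 ≥ 672; DTI = 4,025/8,350 = 48.2% ≤ 50%
LTV = 150,600/212,500 = 70.9% ≤ 80%
Row: 796 falls in 760+. Column: 70.9% falls in 70.01–80%. Rate = 5.05%.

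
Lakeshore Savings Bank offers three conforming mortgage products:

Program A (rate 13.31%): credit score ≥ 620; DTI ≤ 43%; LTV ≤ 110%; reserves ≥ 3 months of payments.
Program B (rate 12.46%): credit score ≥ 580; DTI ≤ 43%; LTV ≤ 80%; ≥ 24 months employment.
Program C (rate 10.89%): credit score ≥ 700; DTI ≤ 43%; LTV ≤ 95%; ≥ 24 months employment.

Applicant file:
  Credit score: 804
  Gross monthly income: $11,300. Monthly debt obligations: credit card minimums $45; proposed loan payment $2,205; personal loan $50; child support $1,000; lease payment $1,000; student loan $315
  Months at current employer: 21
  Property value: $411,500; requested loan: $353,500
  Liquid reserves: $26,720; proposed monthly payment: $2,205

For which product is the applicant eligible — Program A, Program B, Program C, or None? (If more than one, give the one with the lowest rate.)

Total debts = (45 + 2,205 + 50 + 1,000 + 1,000 + 315) = 4,615; DTI = 4,615/11,300 = 40.8%.
LTV = 353,500/411,500 = 85.9%.
Reserves = 26,720/2,205 = 12.1 months.
Program A: score 804 ≥ 620; DTI 40.8% ≤ 43%; LTV 85.9% ≤ 110%; reserves 12.1 ≥ 3 mo → qualifies.
Program B: score 804 ≥ 580; DTI 40.8% ≤ 43%; LTV 85.9% > 80%; employment 21 < 24 mo → does not qualify.
Program C: score 804 ≥ 700; DTI 40.8% ≤ 43%; LTV 85.9% ≤ 95%; employment 21 < 24 mo → does not qualify.

Program A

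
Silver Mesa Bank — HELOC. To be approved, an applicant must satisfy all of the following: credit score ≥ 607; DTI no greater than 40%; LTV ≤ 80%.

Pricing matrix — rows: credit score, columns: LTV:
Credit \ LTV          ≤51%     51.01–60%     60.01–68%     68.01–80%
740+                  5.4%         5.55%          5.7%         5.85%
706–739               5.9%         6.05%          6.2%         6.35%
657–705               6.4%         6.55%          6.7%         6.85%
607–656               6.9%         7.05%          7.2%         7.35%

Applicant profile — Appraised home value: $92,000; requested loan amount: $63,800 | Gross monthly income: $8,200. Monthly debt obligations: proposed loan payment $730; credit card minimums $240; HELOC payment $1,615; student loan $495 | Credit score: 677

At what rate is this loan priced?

6.85%

Credit score 677 ≥ 607; Total monthly debts = (730 + 240 + 1,615 + 495) = 3,080. Debt-to-income = 3,080/8,200 = 37.6% — meets 40% limit
LTV = 63,800/92,000 = 69.3% ≤ 80%
Row: 677 falls in 657–705. Column: 69.3% falls in 68.01–80%. Rate = 6.85%.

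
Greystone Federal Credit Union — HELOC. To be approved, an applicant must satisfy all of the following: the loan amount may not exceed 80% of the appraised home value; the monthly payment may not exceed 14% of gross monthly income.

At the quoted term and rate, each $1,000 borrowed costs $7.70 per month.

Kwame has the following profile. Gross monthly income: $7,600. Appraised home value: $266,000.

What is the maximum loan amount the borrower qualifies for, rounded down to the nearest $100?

$138,100

Payment cap: 14% × $7,600 = $1,064/month.
At $7.70 per $1,000, that supports 1,064/7.70 × 1,000 ≈ $138,181 → $138,100.
LTV cap: 80% × $266,000 = $212,800 → $212,800.
Binding constraint: payment-to-income.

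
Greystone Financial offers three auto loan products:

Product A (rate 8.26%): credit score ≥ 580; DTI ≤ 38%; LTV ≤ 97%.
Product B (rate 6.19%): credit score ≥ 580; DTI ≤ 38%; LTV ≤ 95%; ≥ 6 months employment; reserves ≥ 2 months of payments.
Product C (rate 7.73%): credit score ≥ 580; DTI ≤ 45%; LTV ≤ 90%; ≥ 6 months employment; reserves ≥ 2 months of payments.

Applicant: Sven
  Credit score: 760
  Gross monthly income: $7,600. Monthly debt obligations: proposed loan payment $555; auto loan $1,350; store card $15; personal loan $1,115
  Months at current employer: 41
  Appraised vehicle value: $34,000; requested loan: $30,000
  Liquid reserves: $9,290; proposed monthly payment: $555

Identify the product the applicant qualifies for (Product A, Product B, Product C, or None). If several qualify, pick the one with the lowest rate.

Total debts = (555 + 1,350 + 15 + 1,115) = 3,035; DTI = 3,035/7,600 = 39.9%.
LTV = 30,000/34,000 = 88.2%.
Reserves = 9,290/555 = 16.7 months.
Product A: score 760 ≥ 580; DTI 39.9% > 38%; LTV 88.2% ≤ 97% → does not qualify.
Product B: score 760 ≥ 580; DTI 39.9% > 38%; LTV 88.2% ≤ 95%; employment 41 ≥ 6 mo; reserves 16.7 ≥ 2 mo → does not qualify.
Product C: score 760 ≥ 580; DTI 39.9% ≤ 45%; LTV 88.2% ≤ 90%; employment 41 ≥ 6 mo; reserves 16.7 ≥ 2 mo → qualifies.

Product C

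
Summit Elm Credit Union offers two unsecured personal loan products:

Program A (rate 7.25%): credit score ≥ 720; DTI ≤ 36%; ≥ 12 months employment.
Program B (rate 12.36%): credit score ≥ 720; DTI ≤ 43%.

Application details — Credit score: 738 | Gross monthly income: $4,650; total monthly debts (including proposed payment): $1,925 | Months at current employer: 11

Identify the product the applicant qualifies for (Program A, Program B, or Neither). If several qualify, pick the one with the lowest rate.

Program B

DTI = 1,925/4,650 = 41.4%.
Program A: score 738 ≥ 720; DTI 41.4% > 36%; employment 11 < 12 mo → does not qualify.
Program B: score 738 ≥ 720; DTI 41.4% ≤ 43% → qualifies.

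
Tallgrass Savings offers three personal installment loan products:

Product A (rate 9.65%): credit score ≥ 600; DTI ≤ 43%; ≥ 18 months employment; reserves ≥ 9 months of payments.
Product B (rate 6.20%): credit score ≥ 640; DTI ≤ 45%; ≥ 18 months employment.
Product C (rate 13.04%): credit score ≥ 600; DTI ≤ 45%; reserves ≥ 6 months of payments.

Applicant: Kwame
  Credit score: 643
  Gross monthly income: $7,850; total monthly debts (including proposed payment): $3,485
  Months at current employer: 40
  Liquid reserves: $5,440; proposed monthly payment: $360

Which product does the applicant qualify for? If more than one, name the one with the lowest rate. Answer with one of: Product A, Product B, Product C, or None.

DTI = 3,485/7,850 = 44.4%.
Reserves = 5,440/360 = 15.1 months.
Product A: score 643 ≥ 600; DTI 44.4% > 43%; employment 40 ≥ 18 mo; reserves 15.1 ≥ 9 mo → does not qualify.
Product B: score 643 ≥ 640; DTI 44.4% ≤ 45%; employment 40 ≥ 18 mo → qualifies.
Product C: score 643 ≥ 600; DTI 44.4% ≤ 45%; reserves 15.1 ≥ 6 mo → qualifies.
Qualifying: Product B, Product C. Lowest rate is 6.20% → Product B.

Product B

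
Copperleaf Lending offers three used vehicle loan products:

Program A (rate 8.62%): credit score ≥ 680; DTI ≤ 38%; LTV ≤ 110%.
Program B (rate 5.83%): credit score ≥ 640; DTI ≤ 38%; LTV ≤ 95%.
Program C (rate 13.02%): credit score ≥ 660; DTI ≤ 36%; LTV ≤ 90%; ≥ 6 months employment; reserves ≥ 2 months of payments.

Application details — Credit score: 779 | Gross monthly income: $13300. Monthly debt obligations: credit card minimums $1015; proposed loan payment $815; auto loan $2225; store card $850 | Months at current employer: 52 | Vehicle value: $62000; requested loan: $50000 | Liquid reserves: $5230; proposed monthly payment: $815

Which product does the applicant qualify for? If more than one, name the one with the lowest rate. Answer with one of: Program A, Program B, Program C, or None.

Total debts = (1,015 + 815 + 2,225 + 850) = 4,905; DTI = 4,905/13,300 = 36.9%.
LTV = 50,000/62,000 = 80.6%.
Reserves = 5,230/815 = 6.4 months.
Program A: score 779 ≥ 680; DTI 36.9% ≤ 38%; LTV 80.6% ≤ 110% → qualifies.
Program B: score 779 ≥ 640; DTI 36.9% ≤ 38%; LTV 80.6% ≤ 95% → qualifies.
Program C: score 779 ≥ 660; DTI 36.9% > 36%; LTV 80.6% ≤ 90%; employment 52 ≥ 6 mo; reserves 6.4 ≥ 2 mo → does not qualify.
Qualifying: Program A, Program B. Lowest rate is 5.83% → Program B.

Program B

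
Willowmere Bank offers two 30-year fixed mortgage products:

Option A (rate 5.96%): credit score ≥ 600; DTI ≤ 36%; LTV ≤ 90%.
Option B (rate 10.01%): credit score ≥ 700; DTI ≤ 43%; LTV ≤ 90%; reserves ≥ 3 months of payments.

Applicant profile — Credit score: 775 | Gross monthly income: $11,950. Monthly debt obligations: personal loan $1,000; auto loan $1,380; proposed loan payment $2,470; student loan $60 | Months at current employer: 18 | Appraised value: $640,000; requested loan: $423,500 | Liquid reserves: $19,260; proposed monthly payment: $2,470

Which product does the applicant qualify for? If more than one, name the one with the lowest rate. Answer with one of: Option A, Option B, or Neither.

Total debts = (1,000 + 1,380 + 2,470 + 60) = 4,910; DTI = 4,910/11,950 = 41.1%.
LTV = 423,500/640,000 = 66.2%.
Reserves = 19,260/2,470 = 7.8 months.
Option A: score 775 ≥ 600; DTI 41.1% > 36%; LTV 66.2% ≤ 90% → does not qualify.
Option B: score 775 ≥ 700; DTI 41.1% ≤ 43%; LTV 66.2% ≤ 90%; reserves 7.8 ≥ 3 mo → qualifies.

Option B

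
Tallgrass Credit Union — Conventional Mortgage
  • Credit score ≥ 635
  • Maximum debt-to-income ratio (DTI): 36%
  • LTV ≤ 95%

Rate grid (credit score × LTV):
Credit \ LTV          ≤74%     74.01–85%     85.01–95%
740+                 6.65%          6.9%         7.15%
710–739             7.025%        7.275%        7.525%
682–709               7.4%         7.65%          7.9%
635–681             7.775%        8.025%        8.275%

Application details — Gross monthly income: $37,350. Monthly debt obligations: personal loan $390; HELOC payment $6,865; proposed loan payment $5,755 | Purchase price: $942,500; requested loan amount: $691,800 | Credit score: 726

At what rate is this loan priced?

Credit score 726 ≥ 635; Total monthly debts = (390 + 6,865 + 5,755) = 13,010. Debt-to-income = 13,010/37,350 = 34.8% — meets 36% limit
LTV = 691,800/942,500 = 73.4% ≤ 95%
Credit 726 → row 710–739; LTV 73.4% → column ≤74%. Grid cell → 7.025%.

7.025%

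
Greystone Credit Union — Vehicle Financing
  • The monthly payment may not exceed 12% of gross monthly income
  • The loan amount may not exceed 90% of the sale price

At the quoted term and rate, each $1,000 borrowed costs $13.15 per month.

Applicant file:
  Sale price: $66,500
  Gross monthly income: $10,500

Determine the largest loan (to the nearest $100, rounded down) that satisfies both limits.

Payment cap: 12% × $10,500 = $1,260/month.
At $13.15 per $1,000, that supports 1,260/13.15 × 1,000 ≈ $95,817 → $95,800.
LTV cap: 90% × $66,500 = $59,850 → $59,800.
Binding constraint: loan-to-value.

$59,800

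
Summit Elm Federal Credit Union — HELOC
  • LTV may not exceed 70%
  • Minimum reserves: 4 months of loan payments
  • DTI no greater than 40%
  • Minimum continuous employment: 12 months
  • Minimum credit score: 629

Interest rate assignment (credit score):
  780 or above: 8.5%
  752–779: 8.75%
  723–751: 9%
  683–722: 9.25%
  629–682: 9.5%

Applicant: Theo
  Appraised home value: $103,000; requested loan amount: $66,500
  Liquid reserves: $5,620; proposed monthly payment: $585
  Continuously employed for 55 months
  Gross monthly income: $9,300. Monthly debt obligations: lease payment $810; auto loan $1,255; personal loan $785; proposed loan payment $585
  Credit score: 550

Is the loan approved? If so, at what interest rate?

Denied

Credit score 550 < 629 (below minimum)
Employment 55 ≥ 12 months
Liquid reserves cover 5,620/585 = 9.6 months — ≥ 4 required
LTV: 66,500 ÷ 103,000 = 64.6%, within 70% cap
Total monthly debts = (810 + 1,255 + 785 + 585) = 3,435. DTI: 3,435 ÷ 9,300 = 36.9%, within the 40% cap
Not all requirements met → denied.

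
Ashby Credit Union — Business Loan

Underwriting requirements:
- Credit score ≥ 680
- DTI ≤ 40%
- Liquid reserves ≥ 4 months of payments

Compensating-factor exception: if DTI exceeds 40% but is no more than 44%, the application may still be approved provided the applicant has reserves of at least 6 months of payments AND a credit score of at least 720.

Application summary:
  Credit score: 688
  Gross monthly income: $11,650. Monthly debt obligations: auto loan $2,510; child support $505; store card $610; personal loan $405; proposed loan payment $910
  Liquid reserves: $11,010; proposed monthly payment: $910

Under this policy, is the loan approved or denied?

Credit score 688 ≥ 680 (meets base)
Total debts = (2,510 + 505 + 610 + 405 + 910) = 4,940. DTI = 4,940/11,650 = 42.4% > 40% — standard DTI limit exceeded.
Reserves = 11,010/910 = 12.1 months ≥ 4
42.4% falls in the override range (40%–44%), so the compensating-factor test applies.
Override check — reserves: 12.1 mo (ok); score: 688 (below 720).
Compensating-factor requirement not fully met.

Denied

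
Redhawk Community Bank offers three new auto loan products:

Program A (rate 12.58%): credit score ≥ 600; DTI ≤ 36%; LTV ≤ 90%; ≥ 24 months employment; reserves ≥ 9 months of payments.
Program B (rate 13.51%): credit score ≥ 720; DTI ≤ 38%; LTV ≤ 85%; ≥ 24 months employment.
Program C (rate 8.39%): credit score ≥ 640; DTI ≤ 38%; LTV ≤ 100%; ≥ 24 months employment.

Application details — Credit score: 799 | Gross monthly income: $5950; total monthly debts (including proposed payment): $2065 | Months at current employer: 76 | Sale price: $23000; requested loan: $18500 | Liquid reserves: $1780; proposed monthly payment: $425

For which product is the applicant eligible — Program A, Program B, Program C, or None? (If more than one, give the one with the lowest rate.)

DTI = 2,065/5,950 = 34.7%.
LTV = 18,500/23,000 = 80.4%.
Reserves = 1,780/425 = 4.2 months.
Program A: score 799 ≥ 600; DTI 34.7% ≤ 36%; LTV 80.4% ≤ 90%; employment 76 ≥ 24 mo; reserves 4.2 < 9 mo → does not qualify.
Program B: score 799 ≥ 720; DTI 34.7% ≤ 38%; LTV 80.4% ≤ 85%; employment 76 ≥ 24 mo → qualifies.
Program C: score 799 ≥ 640; DTI 34.7% ≤ 38%; LTV 80.4% ≤ 100%; employment 76 ≥ 24 mo → qualifies.
Qualifying: Program B, Program C. Lowest rate is 8.39% → Program C.

Program C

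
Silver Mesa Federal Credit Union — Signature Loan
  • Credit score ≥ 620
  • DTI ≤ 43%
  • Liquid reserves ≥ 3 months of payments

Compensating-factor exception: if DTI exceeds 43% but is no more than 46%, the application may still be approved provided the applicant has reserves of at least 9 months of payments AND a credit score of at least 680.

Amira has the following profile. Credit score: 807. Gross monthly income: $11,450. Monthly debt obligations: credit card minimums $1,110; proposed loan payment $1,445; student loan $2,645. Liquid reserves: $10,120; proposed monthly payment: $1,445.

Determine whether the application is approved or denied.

Denied

Credit score 807 ≥ 620 (meets base)
Total debts = (1,110 + 1,445 + 2,645) = 5,200. DTI: 5,200 ÷ 11,450 = 45.4%, over the 43% base limit.
Reserves = 10,120/1,445 = 7.0 months ≥ 3
45.4% falls in the override range (43%–46%), so the compensating-factor test applies.
Reserves 7.0 < 9 months; credit score 807 ≥ 680.
Compensating-factor requirement not fully met.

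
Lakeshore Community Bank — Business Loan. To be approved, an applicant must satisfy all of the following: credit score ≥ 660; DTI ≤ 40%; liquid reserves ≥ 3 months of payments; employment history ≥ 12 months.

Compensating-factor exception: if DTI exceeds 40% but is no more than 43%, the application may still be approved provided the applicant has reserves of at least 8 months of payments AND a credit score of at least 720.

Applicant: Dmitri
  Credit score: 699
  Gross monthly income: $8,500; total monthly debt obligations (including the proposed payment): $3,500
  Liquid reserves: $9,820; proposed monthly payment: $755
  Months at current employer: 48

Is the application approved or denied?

Credit score 699 ≥ 660 (meets base)
DTI: 3,500 ÷ 8,500 = 41.2%, over the 40% base limit.
Liquid reserves cover 9,820/755 = 13.0 months — ≥ 3 required
Employment 48 ≥ 12 months
DTI 41.2% is within the 40%–43% exception band; checking compensating factors.
Reserves 13.0 ≥ 8 months; credit score 699 < 720.
Compensating-factor requirement not fully met.

Denied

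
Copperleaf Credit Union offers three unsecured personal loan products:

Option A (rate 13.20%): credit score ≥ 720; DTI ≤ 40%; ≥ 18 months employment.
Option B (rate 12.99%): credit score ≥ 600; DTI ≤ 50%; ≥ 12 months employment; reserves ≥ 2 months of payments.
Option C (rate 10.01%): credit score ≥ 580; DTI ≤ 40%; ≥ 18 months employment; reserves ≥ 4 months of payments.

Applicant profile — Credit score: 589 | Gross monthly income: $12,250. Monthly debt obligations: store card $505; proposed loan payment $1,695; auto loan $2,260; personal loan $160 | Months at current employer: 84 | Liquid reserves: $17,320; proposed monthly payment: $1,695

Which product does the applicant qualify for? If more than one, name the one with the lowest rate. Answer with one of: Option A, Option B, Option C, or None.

Option C

Total debts = (505 + 1,695 + 2,260 + 160) = 4,620; DTI = 4,620/12,250 = 37.7%.
Reserves = 17,320/1,695 = 10.2 months.
Option A: score 589 < 720; DTI 37.7% ≤ 40%; employment 84 ≥ 18 mo → does not qualify.
Option B: score 589 < 600; DTI 37.7% ≤ 50%; employment 84 ≥ 12 mo; reserves 10.2 ≥ 2 mo → does not qualify.
Option C: score 589 ≥ 580; DTI 37.7% ≤ 40%; employment 84 ≥ 18 mo; reserves 10.2 ≥ 4 mo → qualifies.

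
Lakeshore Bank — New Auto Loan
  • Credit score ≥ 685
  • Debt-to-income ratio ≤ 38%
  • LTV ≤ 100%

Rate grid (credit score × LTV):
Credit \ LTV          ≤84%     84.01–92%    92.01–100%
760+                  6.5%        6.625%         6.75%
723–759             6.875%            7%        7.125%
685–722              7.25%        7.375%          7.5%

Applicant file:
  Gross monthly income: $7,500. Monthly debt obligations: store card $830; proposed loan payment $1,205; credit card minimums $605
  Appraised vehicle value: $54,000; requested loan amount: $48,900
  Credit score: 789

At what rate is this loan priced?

6.625%

Credit score 789 ≥ 685; Total monthly debts = (830 + 1,205 + 605) = 2,640. DTI = 2,640/7,500 = 35.2% ≤ 38%
LTV = 48,900/54,000 = 90.6% ≤ 100%
Credit 789 → row 760+; LTV 90.6% → column 84.01–92%. Grid cell → 6.625%.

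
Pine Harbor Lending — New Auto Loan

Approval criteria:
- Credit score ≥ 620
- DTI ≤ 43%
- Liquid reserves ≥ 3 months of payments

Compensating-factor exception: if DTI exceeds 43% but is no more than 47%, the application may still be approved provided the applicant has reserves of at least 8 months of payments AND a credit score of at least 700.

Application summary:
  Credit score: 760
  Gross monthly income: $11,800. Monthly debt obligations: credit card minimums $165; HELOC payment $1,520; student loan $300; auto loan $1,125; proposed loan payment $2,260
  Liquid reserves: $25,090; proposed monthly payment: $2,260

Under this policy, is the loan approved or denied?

Credit score 760 ≥ 620 (meets base)
Total debts = (165 + 1,520 + 300 + 1,125 + 2,260) = 5,370. DTI: 5,370 ÷ 11,800 = 45.5%, over the 43% base limit.
Reserves: 25,090 ÷ 2,260 = 11.1 months (meets 3-month minimum)
DTI 45.5% is within the 43%–47% exception band; checking compensating factors.
Override check — reserves: 11.1 mo (ok); score: 760 (ok).
Both compensating conditions met → exception applies.

Approved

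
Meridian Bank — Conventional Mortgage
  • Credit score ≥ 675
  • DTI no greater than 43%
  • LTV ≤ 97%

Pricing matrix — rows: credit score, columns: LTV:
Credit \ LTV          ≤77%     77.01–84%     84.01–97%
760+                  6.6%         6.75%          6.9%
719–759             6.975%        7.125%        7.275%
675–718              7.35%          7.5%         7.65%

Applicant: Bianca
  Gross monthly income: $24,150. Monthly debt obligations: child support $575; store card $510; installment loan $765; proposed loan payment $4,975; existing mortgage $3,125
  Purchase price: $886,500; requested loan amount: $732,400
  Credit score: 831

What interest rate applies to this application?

6.75%

Credit score 831 ≥ 675; Total monthly debts = (575 + 510 + 765 + 4,975 + 3,125) = 9,950. Debt-to-income = 9,950/24,150 = 41.2% — meets 43% limit
LTV: 732,400 ÷ 886,500 = 82.6%, within 97% cap
Credit 831 → row 760+; LTV 82.6% → column 77.01–84%. Grid cell → 6.75%.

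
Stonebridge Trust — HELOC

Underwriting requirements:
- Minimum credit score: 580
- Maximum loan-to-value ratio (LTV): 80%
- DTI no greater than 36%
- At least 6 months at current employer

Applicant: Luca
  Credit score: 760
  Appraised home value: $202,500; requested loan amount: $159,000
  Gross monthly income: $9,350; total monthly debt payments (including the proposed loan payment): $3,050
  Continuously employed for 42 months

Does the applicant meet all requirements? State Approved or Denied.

Approved

Credit score 760 ≥ 580 (meets)
LTV = 159,000/202,500 = 78.5% ≤ 80%
DTI = 3,050/9,350 = 32.6% ≤ 36%
Employment 42 ≥ 6 months
All criteria satisfied.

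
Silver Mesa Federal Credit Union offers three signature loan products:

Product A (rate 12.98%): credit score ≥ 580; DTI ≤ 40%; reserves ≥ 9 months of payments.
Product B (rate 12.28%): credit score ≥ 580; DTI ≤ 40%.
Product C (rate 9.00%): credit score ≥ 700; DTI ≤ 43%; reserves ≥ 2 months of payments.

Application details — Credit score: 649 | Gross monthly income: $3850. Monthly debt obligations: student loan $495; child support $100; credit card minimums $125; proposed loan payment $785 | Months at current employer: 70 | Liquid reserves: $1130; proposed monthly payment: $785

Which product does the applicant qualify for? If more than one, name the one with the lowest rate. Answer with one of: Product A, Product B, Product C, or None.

Total debts = (495 + 100 + 125 + 785) = 1,505; DTI = 1,505/3,850 = 39.1%.
Reserves = 1,130/785 = 1.4 months.
Product A: score 649 ≥ 580; DTI 39.1% ≤ 40%; reserves 1.4 < 9 mo → does not qualify.
Product B: score 649 ≥ 580; DTI 39.1% ≤ 40% → qualifies.
Product C: score 649 < 700; DTI 39.1% ≤ 43%; reserves 1.4 < 2 mo → does not qualify.

Product B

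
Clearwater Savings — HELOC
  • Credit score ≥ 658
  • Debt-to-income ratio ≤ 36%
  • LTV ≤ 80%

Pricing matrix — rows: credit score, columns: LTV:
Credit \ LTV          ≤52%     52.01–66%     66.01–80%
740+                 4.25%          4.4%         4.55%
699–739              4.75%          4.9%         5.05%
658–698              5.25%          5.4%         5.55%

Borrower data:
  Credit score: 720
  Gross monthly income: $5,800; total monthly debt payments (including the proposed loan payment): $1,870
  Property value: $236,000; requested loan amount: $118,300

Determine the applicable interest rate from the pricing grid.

Credit score 720 ≥ 658; DTI = 1,870/5,800 = 32.2% ≤ 36%
Loan-to-value = 118,300/236,000 = 50.1% — pass (80% max)
Row: 720 falls in 699–739. Column: 50.1% falls in ≤52%. Rate = 4.75%.

4.75%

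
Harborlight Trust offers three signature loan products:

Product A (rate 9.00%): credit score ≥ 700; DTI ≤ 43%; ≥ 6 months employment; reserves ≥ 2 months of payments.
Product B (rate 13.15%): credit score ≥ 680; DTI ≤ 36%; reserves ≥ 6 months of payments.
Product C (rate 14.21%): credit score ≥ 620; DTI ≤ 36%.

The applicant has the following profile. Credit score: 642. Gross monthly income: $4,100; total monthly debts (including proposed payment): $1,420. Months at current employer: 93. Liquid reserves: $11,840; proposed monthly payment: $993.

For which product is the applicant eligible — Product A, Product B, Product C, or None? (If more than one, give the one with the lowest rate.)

DTI = 1,420/4,100 = 34.6%.
Reserves = 11,840/993 = 11.9 months.
Product A: score 642 < 700; DTI 34.6% ≤ 43%; employment 93 ≥ 6 mo; reserves 11.9 ≥ 2 mo → does not qualify.
Product B: score 642 < 680; DTI 34.6% ≤ 36%; reserves 11.9 ≥ 6 mo → does not qualify.
Product C: score 642 ≥ 620; DTI 34.6% ≤ 36% → qualifies.

Product C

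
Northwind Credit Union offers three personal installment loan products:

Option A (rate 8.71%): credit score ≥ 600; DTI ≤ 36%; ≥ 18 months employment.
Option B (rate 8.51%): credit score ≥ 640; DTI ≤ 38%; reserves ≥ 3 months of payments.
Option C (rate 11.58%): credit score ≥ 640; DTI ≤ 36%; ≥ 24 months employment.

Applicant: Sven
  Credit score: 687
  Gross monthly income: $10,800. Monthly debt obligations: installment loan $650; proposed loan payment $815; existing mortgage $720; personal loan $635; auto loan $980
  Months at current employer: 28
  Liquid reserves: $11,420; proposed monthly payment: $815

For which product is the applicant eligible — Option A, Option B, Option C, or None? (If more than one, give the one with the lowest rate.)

Total debts = (650 + 815 + 720 + 635 + 980) = 3,800; DTI = 3,800/10,800 = 35.2%.
Reserves = 11,420/815 = 14.0 months.
Option A: score 687 ≥ 600; DTI 35.2% ≤ 36%; employment 28 ≥ 18 mo → qualifies.
Option B: score 687 ≥ 640; DTI 35.2% ≤ 38%; reserves 14.0 ≥ 3 mo → qualifies.
Option C: score 687 ≥ 640; DTI 35.2% ≤ 36%; employment 28 ≥ 24 mo → qualifies.
Qualifying: Option A, Option B, Option C. Lowest rate is 8.51% → Option B.

Option B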